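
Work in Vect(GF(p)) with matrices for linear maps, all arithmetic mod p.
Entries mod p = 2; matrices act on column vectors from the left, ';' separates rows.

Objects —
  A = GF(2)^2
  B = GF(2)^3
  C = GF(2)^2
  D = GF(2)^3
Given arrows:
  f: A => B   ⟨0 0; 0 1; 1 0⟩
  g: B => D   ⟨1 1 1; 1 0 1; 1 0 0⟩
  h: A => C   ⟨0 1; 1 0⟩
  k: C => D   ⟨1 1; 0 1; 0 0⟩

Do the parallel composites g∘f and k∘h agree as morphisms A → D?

Answer: COMMUTES

Work:
Along f;g (path 1):
  e0=[1,0] f=>[0,0,1] g=>[1,1,0]
  e1=[0,1] f=>[0,1,0] g=>[1,0,0]
  composite₁ = ⟨1 1; 1 0; 0 0⟩
Along h;k (path 2):
  e0=[1,0] h=>[0,1] k=>[1,1,0]
  e1=[0,1] h=>[1,0] k=>[1,0,0]
  composite₂ = ⟨1 1; 1 0; 0 0⟩
Equal? YES — commutes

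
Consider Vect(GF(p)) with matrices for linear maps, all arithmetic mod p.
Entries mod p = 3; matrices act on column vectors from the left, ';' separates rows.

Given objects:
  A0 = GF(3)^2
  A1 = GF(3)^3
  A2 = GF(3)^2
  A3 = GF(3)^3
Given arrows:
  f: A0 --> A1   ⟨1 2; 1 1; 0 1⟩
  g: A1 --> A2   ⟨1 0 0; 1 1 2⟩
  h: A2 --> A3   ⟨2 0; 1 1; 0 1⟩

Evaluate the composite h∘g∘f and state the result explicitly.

Answer: ⟨2 1; 0 1; 2 2⟩

Trace:
  e0=⟨1,0⟩ f-->⟨1,1,0⟩ g-->⟨1,2⟩ h-->⟨2,0,2⟩
  e1=⟨0,1⟩ f-->⟨2,1,1⟩ g-->⟨2,2⟩ h-->⟨1,1,2⟩
composite: ⟨2 1; 0 1; 2 2⟩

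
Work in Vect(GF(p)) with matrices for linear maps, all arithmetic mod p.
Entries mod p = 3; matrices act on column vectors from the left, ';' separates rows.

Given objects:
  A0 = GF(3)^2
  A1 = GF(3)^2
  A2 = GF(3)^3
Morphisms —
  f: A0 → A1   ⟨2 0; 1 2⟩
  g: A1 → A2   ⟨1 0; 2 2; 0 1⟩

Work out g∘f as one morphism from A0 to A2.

  e0=(1,0) f→(2,1) g→(2,0,1)
  e1=(0,1) f→(0,2) g→(0,1,2)
composite: ⟨2 0; 0 1; 1 2⟩

Answer: ⟨2 0; 0 1; 1 2⟩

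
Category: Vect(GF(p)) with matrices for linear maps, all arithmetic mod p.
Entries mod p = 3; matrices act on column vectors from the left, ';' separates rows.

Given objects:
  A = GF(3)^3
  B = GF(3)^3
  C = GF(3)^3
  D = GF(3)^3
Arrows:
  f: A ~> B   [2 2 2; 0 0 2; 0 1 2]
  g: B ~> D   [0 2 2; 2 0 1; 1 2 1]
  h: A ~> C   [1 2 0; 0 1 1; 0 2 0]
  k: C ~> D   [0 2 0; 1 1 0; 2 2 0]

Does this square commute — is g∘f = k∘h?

Answer: DOES NOT COMMUTE

Work:
Path 1 = f;g:
  e0=⟨1,0,0⟩ f~>⟨2,0,0⟩ g~>⟨0,1,2⟩
  e1=⟨0,1,0⟩ f~>⟨2,0,1⟩ g~>⟨2,2,0⟩
  e2=⟨0,0,1⟩ f~>⟨2,2,2⟩ g~>⟨2,0,2⟩
  ⟦path⟧₁ = [0 2 2; 1 2 0; 2 0 2]
Path 2 = h;k:
  e0=⟨1,0,0⟩ h~>⟨1,0,0⟩ k~>⟨0,1,2⟩
  e1=⟨0,1,0⟩ h~>⟨2,1,2⟩ k~>⟨2,0,0⟩
  e2=⟨0,0,1⟩ h~>⟨0,1,0⟩ k~>⟨2,1,2⟩
  ⟦path⟧₂ = [0 2 2; 1 0 1; 2 0 2]
Equal? NO — does not commute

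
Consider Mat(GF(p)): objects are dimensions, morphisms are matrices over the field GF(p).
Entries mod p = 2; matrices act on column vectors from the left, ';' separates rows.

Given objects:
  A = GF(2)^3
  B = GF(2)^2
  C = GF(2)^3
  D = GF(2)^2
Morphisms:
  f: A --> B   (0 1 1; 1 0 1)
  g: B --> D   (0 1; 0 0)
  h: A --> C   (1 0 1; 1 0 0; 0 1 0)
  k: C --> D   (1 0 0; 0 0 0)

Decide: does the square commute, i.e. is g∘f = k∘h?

Answer: COMMUTES

Derivation:
Path 1 = f;g:
  e0=(1,0,0) f-->(0,1) g-->(1,0)
  e1=(0,1,0) f-->(1,0) g-->(0,0)
  e2=(0,0,1) f-->(1,1) g-->(1,0)
  ⟦path⟧₁ = (1 0 1; 0 0 0)
Path 2 = h;k:
  e0=(1,0,0) h-->(1,1,0) k-->(1,0)
  e1=(0,1,0) h-->(0,0,1) k-->(0,0)
  e2=(0,0,1) h-->(1,0,0) k-->(1,0)
  ⟦path⟧₂ = (1 0 1; 0 0 0)
Equal? YES — commutes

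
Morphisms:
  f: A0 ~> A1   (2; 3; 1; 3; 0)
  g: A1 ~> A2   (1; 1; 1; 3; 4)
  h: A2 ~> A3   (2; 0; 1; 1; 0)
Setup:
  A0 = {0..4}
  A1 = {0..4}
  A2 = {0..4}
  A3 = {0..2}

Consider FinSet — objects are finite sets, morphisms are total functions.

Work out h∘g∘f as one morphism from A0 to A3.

Answer: (0; 1; 0; 1; 0)

Work:
  0 f~>2 g~>1 h~>0
  1 f~>3 g~>3 h~>1
  2 f~>1 g~>1 h~>0
  3 f~>3 g~>3 h~>1
  4 f~>0 g~>1 h~>0
composite: (0; 1; 0; 1; 0)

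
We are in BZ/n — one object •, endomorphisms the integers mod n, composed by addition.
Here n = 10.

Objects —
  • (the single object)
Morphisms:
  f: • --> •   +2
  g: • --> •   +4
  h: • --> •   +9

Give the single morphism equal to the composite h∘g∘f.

  0 +2≡2 +4≡6 +9≡5  (mod 10)
composite: +5

Answer: +5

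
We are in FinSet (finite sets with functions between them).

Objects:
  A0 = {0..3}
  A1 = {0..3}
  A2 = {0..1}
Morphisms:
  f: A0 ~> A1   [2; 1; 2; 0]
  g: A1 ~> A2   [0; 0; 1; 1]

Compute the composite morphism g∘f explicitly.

  0 f~>2 g~>1
  1 f~>1 g~>0
  2 f~>2 g~>1
  3 f~>0 g~>0
result: [1; 0; 1; 0]

Answer: [1; 0; 1; 0]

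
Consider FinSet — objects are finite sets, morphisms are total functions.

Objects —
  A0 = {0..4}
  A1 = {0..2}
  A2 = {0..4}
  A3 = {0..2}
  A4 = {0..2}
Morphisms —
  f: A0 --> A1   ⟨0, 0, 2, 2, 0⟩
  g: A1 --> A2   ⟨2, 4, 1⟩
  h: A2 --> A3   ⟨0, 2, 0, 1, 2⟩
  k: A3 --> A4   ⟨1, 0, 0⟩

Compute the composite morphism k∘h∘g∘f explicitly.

Answer: ⟨1, 1, 0, 0, 1⟩

Derivation:
  0 f-->0 g-->2 h-->0 k-->1
  1 f-->0 g-->2 h-->0 k-->1
  2 f-->2 g-->1 h-->2 k-->0
  3 f-->2 g-->1 h-->2 k-->0
  4 f-->0 g-->2 h-->0 k-->1
⟦path⟧: ⟨1, 1, 0, 0, 1⟩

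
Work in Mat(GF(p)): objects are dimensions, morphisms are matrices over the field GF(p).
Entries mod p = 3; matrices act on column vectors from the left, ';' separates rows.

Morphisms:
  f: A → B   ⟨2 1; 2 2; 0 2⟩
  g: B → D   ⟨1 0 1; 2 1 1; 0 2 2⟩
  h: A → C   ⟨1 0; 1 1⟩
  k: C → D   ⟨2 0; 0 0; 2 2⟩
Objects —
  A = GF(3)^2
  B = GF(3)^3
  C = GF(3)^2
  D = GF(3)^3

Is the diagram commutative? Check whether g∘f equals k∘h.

Answer: COMMUTES

Derivation:
1) trace f;g:
  e0=⟨1,0⟩ f→⟨2,2,0⟩ g→⟨2,0,1⟩
  e1=⟨0,1⟩ f→⟨1,2,2⟩ g→⟨0,0,2⟩
  result₁ = ⟨2 0; 0 0; 1 2⟩
2) trace h;k:
  e0=⟨1,0⟩ h→⟨1,1⟩ k→⟨2,0,1⟩
  e1=⟨0,1⟩ h→⟨0,1⟩ k→⟨0,0,2⟩
  result₂ = ⟨2 0; 0 0; 1 2⟩
Equal? YES — commutes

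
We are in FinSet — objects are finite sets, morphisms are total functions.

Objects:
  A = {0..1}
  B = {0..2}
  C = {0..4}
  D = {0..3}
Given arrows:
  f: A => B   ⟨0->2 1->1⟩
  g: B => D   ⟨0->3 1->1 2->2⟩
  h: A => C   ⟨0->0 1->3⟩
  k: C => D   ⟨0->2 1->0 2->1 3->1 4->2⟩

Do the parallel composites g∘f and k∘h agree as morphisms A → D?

1) trace f;g:
  0 f=>2 g=>2
  1 f=>1 g=>1
  result₁ = ⟨0->2 1->1⟩
2) trace h;k:
  0 h=>0 k=>2
  1 h=>3 k=>1
  result₂ = ⟨0->2 1->1⟩
Equal? same morphism ✓

Answer: COMMUTES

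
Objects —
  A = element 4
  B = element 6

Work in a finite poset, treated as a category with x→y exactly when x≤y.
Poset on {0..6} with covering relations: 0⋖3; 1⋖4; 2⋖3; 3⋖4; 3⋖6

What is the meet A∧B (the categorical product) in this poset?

Lower bounds of A=4 and B=6: {0,2,3}
  0 ≤ 3
  2 ≤ 3
  3 ≤ 3
glb = 3

Answer: A∧B = 3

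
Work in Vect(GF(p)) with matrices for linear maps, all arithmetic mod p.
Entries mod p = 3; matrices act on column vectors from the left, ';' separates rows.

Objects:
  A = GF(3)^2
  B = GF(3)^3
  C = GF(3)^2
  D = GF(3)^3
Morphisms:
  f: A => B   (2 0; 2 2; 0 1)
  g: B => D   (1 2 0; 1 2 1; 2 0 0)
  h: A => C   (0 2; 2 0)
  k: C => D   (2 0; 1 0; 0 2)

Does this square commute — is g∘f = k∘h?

Path 1 = f;g:
  e0=[1,0] f=>[2,2,0] g=>[0,0,1]
  e1=[0,1] f=>[0,2,1] g=>[1,2,0]
  composite₁ = (0 1; 0 2; 1 0)
Path 2 = h;k:
  e0=[1,0] h=>[0,2] k=>[0,0,1]
  e1=[0,1] h=>[2,0] k=>[1,2,0]
  composite₂ = (0 1; 0 2; 1 0)
Equal? equal; square commutes

Answer: COMMUTES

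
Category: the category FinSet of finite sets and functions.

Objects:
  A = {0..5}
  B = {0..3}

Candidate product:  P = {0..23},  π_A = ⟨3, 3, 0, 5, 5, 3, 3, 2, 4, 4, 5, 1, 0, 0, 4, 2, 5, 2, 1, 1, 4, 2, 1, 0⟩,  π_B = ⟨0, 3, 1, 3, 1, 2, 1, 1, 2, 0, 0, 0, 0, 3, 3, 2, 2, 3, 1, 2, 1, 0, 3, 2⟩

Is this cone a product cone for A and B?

Answer: VALID PRODUCT

Derivation:
|A|·|B| = 6·4 = 24;  |P| = 24
Check the pairing map k ↦ (π_A(k), π_B(k)):
  0 : (3,0)
  1 : (3,3)
  2 : (0,1)
  3 : (5,3)
  4 : (5,1)
  5 : (3,2)
  6 : (3,1)
  7 : (2,1)
  8 : (4,2)
  9 : (4,0)
  10 : (5,0)
  11 : (1,0)
  12 : (0,0)
  13 : (0,3)
  14 : (4,3)
  15 : (2,2)
  16 : (5,2)
  17 : (2,3)
  18 : (1,1)
  19 : (1,2)
  20 : (4,1)
  21 : (2,0)
  22 : (1,3)
  23 : (0,2)
distinct pairs in image: 24 / 24 needed
  → bijection onto A×B; projections well-typed.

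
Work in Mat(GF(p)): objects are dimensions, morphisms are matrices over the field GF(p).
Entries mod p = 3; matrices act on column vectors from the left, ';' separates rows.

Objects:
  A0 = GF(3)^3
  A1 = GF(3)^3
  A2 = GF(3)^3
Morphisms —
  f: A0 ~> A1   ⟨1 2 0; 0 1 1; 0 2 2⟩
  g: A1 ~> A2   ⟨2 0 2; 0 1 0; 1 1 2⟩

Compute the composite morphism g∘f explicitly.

  e0=(1,0,0) f~>(1,0,0) g~>(2,0,1)
  e1=(0,1,0) f~>(2,1,2) g~>(2,1,1)
  e2=(0,0,1) f~>(0,1,2) g~>(1,1,2)
composite: ⟨2 2 1; 0 1 1; 1 1 2⟩

Answer: ⟨2 2 1; 0 1 1; 1 1 2⟩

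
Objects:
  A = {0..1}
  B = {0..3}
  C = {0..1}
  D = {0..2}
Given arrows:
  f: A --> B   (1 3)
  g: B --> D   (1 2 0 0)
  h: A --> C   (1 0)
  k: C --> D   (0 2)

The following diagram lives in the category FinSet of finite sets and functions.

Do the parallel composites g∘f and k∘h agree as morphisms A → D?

Along f;g (path 1):
  0 f-->1 g-->2
  1 f-->3 g-->0
  composite₁ = (2 0)
Along h;k (path 2):
  0 h-->1 k-->2
  1 h-->0 k-->0
  composite₂ = (2 0)
Equal? same morphism ✓

Answer: COMMUTES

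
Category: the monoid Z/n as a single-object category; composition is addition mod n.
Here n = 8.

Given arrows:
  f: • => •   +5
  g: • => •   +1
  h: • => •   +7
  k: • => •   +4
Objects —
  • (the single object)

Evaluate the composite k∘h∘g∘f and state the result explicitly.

  0 +5≡5 +1≡6 +7≡5 +4≡1  (mod 8)
⟦path⟧: +1

Answer: +1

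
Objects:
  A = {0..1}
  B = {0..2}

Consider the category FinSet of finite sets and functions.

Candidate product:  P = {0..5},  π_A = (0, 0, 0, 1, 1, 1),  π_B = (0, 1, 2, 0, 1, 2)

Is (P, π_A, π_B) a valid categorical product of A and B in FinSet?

|A|·|B| = 2·3 = 6;  |P| = 6
Check the pairing map k ↦ (π_A(k), π_B(k)):
  0 -> (0,0)
  1 -> (0,1)
  2 -> (0,2)
  3 -> (1,0)
  4 -> (1,1)
  5 -> (1,2)
distinct pairs in image: 6 / 6 needed
  → bijection onto A×B; projections well-typed.

Answer: VALID PRODUCT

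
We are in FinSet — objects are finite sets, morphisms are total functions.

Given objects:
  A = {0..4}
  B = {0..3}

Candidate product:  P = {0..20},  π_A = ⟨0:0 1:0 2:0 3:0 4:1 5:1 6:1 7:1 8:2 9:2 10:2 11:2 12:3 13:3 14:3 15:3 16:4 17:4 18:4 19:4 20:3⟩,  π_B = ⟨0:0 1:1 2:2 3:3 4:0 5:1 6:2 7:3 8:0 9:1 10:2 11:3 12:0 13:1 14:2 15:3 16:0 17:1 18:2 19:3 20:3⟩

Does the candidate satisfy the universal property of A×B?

Answer: NOT A VALID PRODUCT — |P|=21 ≠ |A|·|B|=20

Work:
|A|·|B| = 5·4 = 20;  |P| = 21
  → cardinalities differ; no bijection possible.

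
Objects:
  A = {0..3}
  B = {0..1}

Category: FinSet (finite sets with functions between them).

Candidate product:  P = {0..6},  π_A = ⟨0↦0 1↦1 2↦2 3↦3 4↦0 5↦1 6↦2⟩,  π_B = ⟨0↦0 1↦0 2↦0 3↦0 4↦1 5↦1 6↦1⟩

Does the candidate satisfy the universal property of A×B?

Answer: NOT A VALID PRODUCT — |P|=7 ≠ |A|·|B|=8

Derivation:
|A|·|B| = 4·2 = 8;  |P| = 7
  → cardinalities differ; no bijection possible.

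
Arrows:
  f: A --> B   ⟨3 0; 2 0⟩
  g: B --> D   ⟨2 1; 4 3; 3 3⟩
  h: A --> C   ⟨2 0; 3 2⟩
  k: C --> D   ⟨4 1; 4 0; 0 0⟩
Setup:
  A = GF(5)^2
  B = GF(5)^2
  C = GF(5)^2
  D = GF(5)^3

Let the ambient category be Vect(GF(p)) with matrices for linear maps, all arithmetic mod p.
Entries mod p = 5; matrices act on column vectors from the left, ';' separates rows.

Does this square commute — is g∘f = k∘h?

Answer: DOES NOT COMMUTE

Work:
1) trace f;g:
  e0=[1,0] f-->[3,2] g-->[3,3,0]
  e1=[0,1] f-->[0,0] g-->[0,0,0]
  result₁ = ⟨3 0; 3 0; 0 0⟩
2) trace h;k:
  e0=[1,0] h-->[2,3] k-->[1,3,0]
  e1=[0,1] h-->[0,2] k-->[2,0,0]
  result₂ = ⟨1 2; 3 0; 0 0⟩
Equal? differ; not commutative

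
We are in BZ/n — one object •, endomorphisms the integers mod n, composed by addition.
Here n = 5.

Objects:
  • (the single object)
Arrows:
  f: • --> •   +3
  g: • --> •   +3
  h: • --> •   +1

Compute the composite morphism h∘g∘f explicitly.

  0 +3≡3 +3≡1 +1≡2  (mod 5)
composite: +2

Answer: +2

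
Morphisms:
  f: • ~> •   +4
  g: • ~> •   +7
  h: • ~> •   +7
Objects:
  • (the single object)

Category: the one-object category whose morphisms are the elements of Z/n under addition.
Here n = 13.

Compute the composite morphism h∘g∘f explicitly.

Answer: +5

Derivation:
  0 +4≡4 +7≡11 +7≡5  (mod 13)
result: +5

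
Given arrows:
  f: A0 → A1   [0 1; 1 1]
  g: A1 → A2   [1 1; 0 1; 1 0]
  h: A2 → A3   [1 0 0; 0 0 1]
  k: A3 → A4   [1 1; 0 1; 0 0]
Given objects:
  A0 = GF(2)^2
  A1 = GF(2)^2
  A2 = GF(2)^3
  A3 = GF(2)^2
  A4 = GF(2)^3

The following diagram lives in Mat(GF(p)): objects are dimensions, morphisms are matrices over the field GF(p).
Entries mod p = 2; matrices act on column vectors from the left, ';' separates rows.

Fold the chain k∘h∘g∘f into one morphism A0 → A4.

  e0=⟨1,0⟩ f→⟨0,1⟩ g→⟨1,1,0⟩ h→⟨1,0⟩ k→⟨1,0,0⟩
  e1=⟨0,1⟩ f→⟨1,1⟩ g→⟨0,1,1⟩ h→⟨0,1⟩ k→⟨1,1,0⟩
⟦path⟧: [1 1; 0 1; 0 0]

Answer: [1 1; 0 1; 0 0]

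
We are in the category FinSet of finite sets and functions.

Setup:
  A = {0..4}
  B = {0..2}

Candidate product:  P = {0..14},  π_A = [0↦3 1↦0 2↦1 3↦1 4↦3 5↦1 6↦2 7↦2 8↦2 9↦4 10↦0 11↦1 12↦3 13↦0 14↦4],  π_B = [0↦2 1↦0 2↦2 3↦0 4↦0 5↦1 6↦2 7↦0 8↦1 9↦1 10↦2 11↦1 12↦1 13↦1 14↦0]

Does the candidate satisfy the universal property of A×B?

Answer: NOT A VALID PRODUCT — duplicate pair at indices 11,5

Trace:
|A|·|B| = 5·3 = 15;  |P| = 15
Check the pairing map k ↦ (π_A(k), π_B(k)):
  0 ↦ (3,2)
  1 ↦ (0,0)
  2 ↦ (1,2)
  3 ↦ (1,0)
  4 ↦ (3,0)
  5 ↦ (1,1)
  6 ↦ (2,2)
  7 ↦ (2,0)
  8 ↦ (2,1)
  9 ↦ (4,1)
  10 ↦ (0,2)
  11 ↦ (1,1)  ✗ repeats pair of k=5
  12 ↦ (3,1)
  13 ↦ (0,1)
  14 ↦ (4,0)
distinct pairs in image: 14 / 15 needed
  → (1,1) hit at k=5 and k=11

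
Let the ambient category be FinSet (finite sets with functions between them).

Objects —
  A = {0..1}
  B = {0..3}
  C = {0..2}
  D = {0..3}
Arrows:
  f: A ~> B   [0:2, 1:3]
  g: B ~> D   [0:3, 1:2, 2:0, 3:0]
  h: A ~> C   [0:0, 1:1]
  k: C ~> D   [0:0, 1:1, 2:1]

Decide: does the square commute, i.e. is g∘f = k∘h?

Answer: DOES NOT COMMUTE

Work:
Path 1 = f;g:
  0 f~>2 g~>0
  1 f~>3 g~>0
  composite₁ = [0:0, 1:0]
Path 2 = h;k:
  0 h~>0 k~>0
  1 h~>1 k~>1
  composite₂ = [0:0, 1:1]
Equal? distinct morphisms ✗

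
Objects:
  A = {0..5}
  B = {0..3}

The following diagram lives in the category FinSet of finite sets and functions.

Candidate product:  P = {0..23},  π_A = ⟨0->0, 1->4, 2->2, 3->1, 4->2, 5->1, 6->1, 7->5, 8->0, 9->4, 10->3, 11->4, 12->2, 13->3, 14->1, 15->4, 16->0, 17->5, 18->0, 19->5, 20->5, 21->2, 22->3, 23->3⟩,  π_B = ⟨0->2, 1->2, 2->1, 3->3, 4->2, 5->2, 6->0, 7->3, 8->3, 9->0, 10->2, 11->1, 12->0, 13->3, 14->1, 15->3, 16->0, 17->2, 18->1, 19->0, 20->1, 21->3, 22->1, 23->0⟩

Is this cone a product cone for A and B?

|A|·|B| = 6·4 = 24;  |P| = 24
Check the pairing map k ↦ (π_A(k), π_B(k)):
  0 -> (0,2)
  1 -> (4,2)
  2 -> (2,1)
  3 -> (1,3)
  4 -> (2,2)
  5 -> (1,2)
  6 -> (1,0)
  7 -> (5,3)
  8 -> (0,3)
  9 -> (4,0)
  10 -> (3,2)
  11 -> (4,1)
  12 -> (2,0)
  13 -> (3,3)
  14 -> (1,1)
  15 -> (4,3)
  16 -> (0,0)
  17 -> (5,2)
  18 -> (0,1)
  19 -> (5,0)
  20 -> (5,1)
  21 -> (2,3)
  22 -> (3,1)
  23 -> (3,0)
distinct pairs in image: 24 / 24 needed
  → bijection onto A×B; projections well-typed.

Answer: VALID PRODUCT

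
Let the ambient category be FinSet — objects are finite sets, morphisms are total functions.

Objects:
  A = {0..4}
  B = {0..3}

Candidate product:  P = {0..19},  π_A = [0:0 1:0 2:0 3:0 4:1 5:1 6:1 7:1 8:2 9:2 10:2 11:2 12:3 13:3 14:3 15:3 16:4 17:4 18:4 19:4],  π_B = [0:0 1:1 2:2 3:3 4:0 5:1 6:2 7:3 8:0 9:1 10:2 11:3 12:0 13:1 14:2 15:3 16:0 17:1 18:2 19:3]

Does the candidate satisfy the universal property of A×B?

Answer: VALID PRODUCT

Derivation:
|A|·|B| = 5·4 = 20;  |P| = 20
Check the pairing map k ↦ (π_A(k), π_B(k)):
  0 : (0,0)
  1 : (0,1)
  2 : (0,2)
  3 : (0,3)
  4 : (1,0)
  5 : (1,1)
  6 : (1,2)
  7 : (1,3)
  8 : (2,0)
  9 : (2,1)
  10 : (2,2)
  11 : (2,3)
  12 : (3,0)
  13 : (3,1)
  14 : (3,2)
  15 : (3,3)
  16 : (4,0)
  17 : (4,1)
  18 : (4,2)
  19 : (4,3)
distinct pairs in image: 20 / 20 needed
  → bijection onto A×B; projections well-typed.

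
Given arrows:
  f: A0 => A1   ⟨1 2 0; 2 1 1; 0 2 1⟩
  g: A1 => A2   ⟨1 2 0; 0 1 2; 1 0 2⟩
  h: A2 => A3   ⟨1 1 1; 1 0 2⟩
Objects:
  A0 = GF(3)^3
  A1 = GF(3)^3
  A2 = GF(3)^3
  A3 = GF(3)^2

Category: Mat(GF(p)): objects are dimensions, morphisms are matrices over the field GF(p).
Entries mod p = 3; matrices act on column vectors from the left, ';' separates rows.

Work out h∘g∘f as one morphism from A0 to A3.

Answer: ⟨2 0 1; 1 1 0⟩

Derivation:
  e0=[1,0,0] f=>[1,2,0] g=>[2,2,1] h=>[2,1]
  e1=[0,1,0] f=>[2,1,2] g=>[1,2,0] h=>[0,1]
  e2=[0,0,1] f=>[0,1,1] g=>[2,0,2] h=>[1,0]
result: ⟨2 0 1; 1 1 0⟩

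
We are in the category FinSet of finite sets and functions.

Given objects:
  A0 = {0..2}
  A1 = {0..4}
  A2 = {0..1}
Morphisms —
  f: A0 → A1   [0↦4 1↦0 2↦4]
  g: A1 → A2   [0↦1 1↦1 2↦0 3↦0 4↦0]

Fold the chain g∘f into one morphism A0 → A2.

  0 f→4 g→0
  1 f→0 g→1
  2 f→4 g→0
result: [0↦0 1↦1 2↦0]

Answer: [0↦0 1↦1 2↦0]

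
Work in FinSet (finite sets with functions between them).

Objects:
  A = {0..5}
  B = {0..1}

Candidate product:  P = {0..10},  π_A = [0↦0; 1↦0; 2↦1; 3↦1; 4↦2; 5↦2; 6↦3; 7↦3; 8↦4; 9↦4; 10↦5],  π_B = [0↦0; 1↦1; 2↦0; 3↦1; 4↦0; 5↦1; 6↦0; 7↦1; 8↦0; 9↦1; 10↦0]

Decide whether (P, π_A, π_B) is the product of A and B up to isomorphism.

|A|·|B| = 6·2 = 12;  |P| = 11
  → cardinalities differ; no bijection possible.

Answer: NOT A VALID PRODUCT — |P|=11 ≠ |A|·|B|=12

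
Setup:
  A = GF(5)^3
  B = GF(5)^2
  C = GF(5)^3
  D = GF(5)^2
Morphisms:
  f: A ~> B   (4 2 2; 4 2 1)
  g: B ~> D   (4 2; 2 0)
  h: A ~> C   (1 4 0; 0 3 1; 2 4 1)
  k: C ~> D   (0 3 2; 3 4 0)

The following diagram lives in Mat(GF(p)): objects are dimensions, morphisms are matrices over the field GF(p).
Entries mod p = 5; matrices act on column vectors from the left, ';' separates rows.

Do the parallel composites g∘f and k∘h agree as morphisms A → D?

Answer: COMMUTES

Derivation:
1) trace f;g:
  e0=(1,0,0) f~>(4,4) g~>(4,3)
  e1=(0,1,0) f~>(2,2) g~>(2,4)
  e2=(0,0,1) f~>(2,1) g~>(0,4)
  ⟦path⟧₁ = (4 2 0; 3 4 4)
2) trace h;k:
  e0=(1,0,0) h~>(1,0,2) k~>(4,3)
  e1=(0,1,0) h~>(4,3,4) k~>(2,4)
  e2=(0,0,1) h~>(0,1,1) k~>(0,4)
  ⟦path⟧₂ = (4 2 0; 3 4 4)
Equal? equal; square commutes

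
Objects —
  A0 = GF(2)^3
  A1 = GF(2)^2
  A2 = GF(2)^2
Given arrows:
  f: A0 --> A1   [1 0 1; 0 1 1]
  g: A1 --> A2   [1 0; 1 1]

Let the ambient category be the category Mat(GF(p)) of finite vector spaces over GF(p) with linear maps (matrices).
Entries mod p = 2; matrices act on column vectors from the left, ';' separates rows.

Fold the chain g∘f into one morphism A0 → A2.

Answer: [1 0 1; 1 1 0]

Trace:
  e0=⟨1,0,0⟩ f-->⟨1,0⟩ g-->⟨1,1⟩
  e1=⟨0,1,0⟩ f-->⟨0,1⟩ g-->⟨0,1⟩
  e2=⟨0,0,1⟩ f-->⟨1,1⟩ g-->⟨1,0⟩
result: [1 0 1; 1 1 0]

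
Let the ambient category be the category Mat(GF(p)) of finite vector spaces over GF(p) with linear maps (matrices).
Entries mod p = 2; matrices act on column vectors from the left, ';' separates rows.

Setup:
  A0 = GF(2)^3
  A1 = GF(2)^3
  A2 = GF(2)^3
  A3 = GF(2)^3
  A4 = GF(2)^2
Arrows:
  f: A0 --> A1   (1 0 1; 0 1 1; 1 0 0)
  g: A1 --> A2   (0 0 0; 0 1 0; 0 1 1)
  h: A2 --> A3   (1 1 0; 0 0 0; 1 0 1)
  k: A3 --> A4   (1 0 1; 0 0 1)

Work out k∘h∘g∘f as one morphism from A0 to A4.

Answer: (1 0 0; 1 1 1)

Trace:
  e0=[1,0,0] f-->[1,0,1] g-->[0,0,1] h-->[0,0,1] k-->[1,1]
  e1=[0,1,0] f-->[0,1,0] g-->[0,1,1] h-->[1,0,1] k-->[0,1]
  e2=[0,0,1] f-->[1,1,0] g-->[0,1,1] h-->[1,0,1] k-->[0,1]
⟦path⟧: (1 0 0; 1 1 1)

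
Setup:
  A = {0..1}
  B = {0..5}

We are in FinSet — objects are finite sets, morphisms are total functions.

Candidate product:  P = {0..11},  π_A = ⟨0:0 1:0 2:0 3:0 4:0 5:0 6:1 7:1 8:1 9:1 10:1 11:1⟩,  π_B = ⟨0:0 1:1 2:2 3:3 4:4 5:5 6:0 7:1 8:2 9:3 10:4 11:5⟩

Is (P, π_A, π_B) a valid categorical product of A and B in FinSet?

Answer: VALID PRODUCT

Derivation:
|A|·|B| = 2·6 = 12;  |P| = 12
Check the pairing map k ↦ (π_A(k), π_B(k)):
  0 : (0,0)
  1 : (0,1)
  2 : (0,2)
  3 : (0,3)
  4 : (0,4)
  5 : (0,5)
  6 : (1,0)
  7 : (1,1)
  8 : (1,2)
  9 : (1,3)
  10 : (1,4)
  11 : (1,5)
distinct pairs in image: 12 / 12 needed
  → bijection onto A×B; projections well-typed.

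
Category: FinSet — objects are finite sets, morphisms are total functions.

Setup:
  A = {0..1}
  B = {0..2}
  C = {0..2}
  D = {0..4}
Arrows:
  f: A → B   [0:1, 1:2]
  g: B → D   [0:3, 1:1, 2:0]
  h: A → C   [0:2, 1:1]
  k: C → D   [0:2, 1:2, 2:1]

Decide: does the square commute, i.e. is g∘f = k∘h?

Path 1 = f;g:
  0 f→1 g→1
  1 f→2 g→0
  ⟦path⟧₁ = [0:1, 1:0]
Path 2 = h;k:
  0 h→2 k→1
  1 h→1 k→2
  ⟦path⟧₂ = [0:1, 1:2]
Equal? differ; not commutative

Answer: DOES NOT COMMUTE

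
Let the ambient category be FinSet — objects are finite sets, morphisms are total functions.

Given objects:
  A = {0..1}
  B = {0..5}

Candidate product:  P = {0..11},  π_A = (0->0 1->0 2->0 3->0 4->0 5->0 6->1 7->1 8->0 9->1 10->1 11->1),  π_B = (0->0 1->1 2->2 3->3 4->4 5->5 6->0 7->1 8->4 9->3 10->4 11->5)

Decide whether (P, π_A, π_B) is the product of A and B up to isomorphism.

|A|·|B| = 2·6 = 12;  |P| = 12
Check the pairing map k ↦ (π_A(k), π_B(k)):
  0 -> (0,0)
  1 -> (0,1)
  2 -> (0,2)
  3 -> (0,3)
  4 -> (0,4)
  5 -> (0,5)
  6 -> (1,0)
  7 -> (1,1)
  8 -> (0,4)  ✗ repeats pair of k=4
  9 -> (1,3)
  10 -> (1,4)
  11 -> (1,5)
distinct pairs in image: 11 / 12 needed
  → (0,4) hit at k=4 and k=8

Answer: NOT A VALID PRODUCT — duplicate pair at indices 4,8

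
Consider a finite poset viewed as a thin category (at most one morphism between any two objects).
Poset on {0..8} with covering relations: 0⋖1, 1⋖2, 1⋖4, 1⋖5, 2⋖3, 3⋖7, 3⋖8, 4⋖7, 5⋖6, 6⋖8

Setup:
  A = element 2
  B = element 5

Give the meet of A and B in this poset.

Answer: A∧B = 1

Derivation:
Lower bounds of A=2 and B=5: {0,1}
  0 ⊑ 1
  1 ⊑ 1
glb = 1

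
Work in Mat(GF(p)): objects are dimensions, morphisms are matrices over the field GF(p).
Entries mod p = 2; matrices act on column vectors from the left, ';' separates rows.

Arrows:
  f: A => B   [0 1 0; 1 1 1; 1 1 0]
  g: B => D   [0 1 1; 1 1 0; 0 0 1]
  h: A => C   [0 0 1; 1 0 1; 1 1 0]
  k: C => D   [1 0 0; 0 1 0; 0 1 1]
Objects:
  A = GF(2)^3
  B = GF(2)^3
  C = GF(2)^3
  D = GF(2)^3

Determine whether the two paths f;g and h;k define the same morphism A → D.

Along f;g (path 1):
  e0=⟨1,0,0⟩ f=>⟨0,1,1⟩ g=>⟨0,1,1⟩
  e1=⟨0,1,0⟩ f=>⟨1,1,1⟩ g=>⟨0,0,1⟩
  e2=⟨0,0,1⟩ f=>⟨0,1,0⟩ g=>⟨1,1,0⟩
  ⟦path⟧₁ = [0 0 1; 1 0 1; 1 1 0]
Along h;k (path 2):
  e0=⟨1,0,0⟩ h=>⟨0,1,1⟩ k=>⟨0,1,0⟩
  e1=⟨0,1,0⟩ h=>⟨0,0,1⟩ k=>⟨0,0,1⟩
  e2=⟨0,0,1⟩ h=>⟨1,1,0⟩ k=>⟨1,1,1⟩
  ⟦path⟧₂ = [0 0 1; 1 0 1; 0 1 1]
Equal? differ; not commutative

Answer: DOES NOT COMMUTE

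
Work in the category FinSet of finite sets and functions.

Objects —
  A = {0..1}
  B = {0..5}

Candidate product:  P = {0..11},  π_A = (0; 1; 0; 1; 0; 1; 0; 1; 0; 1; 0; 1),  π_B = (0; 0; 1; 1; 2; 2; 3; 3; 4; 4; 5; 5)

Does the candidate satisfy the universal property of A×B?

Answer: VALID PRODUCT

Work:
|A|·|B| = 2·6 = 12;  |P| = 12
Check the pairing map k ↦ (π_A(k), π_B(k)):
  0 -> (0,0)
  1 -> (1,0)
  2 -> (0,1)
  3 -> (1,1)
  4 -> (0,2)
  5 -> (1,2)
  6 -> (0,3)
  7 -> (1,3)
  8 -> (0,4)
  9 -> (1,4)
  10 -> (0,5)
  11 -> (1,5)
distinct pairs in image: 12 / 12 needed
  → bijection onto A×B; projections well-typed.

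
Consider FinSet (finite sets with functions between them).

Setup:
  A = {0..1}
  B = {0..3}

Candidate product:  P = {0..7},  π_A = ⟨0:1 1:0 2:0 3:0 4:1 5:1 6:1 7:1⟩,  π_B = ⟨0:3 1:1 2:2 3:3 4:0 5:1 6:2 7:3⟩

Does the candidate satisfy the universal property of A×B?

|A|·|B| = 2·4 = 8;  |P| = 8
Check the pairing map k ↦ (π_A(k), π_B(k)):
  0 : (1,3)
  1 : (0,1)
  2 : (0,2)
  3 : (0,3)
  4 : (1,0)
  5 : (1,1)
  6 : (1,2)
  7 : (1,3)  ✗ repeats pair of k=0
distinct pairs in image: 7 / 8 needed
  → (1,3) hit at k=0 and k=7

Answer: NOT A VALID PRODUCT — duplicate pair at indices 7,0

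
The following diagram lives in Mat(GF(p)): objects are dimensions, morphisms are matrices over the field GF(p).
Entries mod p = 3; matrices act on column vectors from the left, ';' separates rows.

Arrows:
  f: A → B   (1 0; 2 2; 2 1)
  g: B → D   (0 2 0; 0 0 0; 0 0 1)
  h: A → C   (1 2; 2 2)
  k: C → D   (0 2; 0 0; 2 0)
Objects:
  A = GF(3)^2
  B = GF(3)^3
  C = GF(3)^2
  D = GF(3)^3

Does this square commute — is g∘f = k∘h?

Path 1 = f;g:
  e0=[1,0] f→[1,2,2] g→[1,0,2]
  e1=[0,1] f→[0,2,1] g→[1,0,1]
  composite₁ = (1 1; 0 0; 2 1)
Path 2 = h;k:
  e0=[1,0] h→[1,2] k→[1,0,2]
  e1=[0,1] h→[2,2] k→[1,0,1]
  composite₂ = (1 1; 0 0; 2 1)
Equal? YES — commutes

Answer: COMMUTES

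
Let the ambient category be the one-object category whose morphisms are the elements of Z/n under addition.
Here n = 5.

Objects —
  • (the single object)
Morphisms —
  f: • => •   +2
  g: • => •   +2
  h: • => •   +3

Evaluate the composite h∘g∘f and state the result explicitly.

Answer: +2

Work:
  0 +2≡2 +2≡4 +3≡2  (mod 5)
⟦path⟧: +2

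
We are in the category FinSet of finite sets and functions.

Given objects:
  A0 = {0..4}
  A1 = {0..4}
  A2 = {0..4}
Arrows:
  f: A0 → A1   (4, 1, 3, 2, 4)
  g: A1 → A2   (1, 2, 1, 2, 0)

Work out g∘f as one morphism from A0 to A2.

  0 f→4 g→0
  1 f→1 g→2
  2 f→3 g→2
  3 f→2 g→1
  4 f→4 g→0
composite: (0, 2, 2, 1, 0)

Answer: (0, 2, 2, 1, 0)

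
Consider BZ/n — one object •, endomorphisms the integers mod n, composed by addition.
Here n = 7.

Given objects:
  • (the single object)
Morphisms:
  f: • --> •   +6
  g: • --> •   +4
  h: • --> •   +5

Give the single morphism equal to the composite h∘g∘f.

  0 +6≡6 +4≡3 +5≡1  (mod 7)
⟦path⟧: +1

Answer: +1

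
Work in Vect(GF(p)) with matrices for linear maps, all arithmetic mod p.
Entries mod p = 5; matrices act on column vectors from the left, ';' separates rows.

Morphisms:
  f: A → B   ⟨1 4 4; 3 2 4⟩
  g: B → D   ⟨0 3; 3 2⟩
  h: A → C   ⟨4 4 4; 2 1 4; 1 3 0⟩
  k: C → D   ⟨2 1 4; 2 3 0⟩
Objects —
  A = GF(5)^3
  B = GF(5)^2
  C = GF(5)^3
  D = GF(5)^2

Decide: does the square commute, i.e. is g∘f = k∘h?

Along f;g (path 1):
  e0=(1,0,0) f→(1,3) g→(4,4)
  e1=(0,1,0) f→(4,2) g→(1,1)
  e2=(0,0,1) f→(4,4) g→(2,0)
  result₁ = ⟨4 1 2; 4 1 0⟩
Along h;k (path 2):
  e0=(1,0,0) h→(4,2,1) k→(4,4)
  e1=(0,1,0) h→(4,1,3) k→(1,1)
  e2=(0,0,1) h→(4,4,0) k→(2,0)
  result₂ = ⟨4 1 2; 4 1 0⟩
Equal? YES — commutes

Answer: COMMUTES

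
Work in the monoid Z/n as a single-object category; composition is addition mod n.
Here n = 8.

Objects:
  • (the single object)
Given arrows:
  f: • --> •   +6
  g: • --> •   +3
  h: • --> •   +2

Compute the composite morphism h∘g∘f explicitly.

  0 +6≡6 +3≡1 +2≡3  (mod 8)
composite: +3

Answer: +3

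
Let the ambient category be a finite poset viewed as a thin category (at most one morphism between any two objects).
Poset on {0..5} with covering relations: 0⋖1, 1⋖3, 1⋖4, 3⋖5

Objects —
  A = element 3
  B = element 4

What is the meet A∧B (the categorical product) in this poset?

Answer: A∧B = 1

Derivation:
{x : x<=A ∧ x<=B} = {0,1}  (A=3, B=4)
  0 <= 1
  1 <= 1
glb = 1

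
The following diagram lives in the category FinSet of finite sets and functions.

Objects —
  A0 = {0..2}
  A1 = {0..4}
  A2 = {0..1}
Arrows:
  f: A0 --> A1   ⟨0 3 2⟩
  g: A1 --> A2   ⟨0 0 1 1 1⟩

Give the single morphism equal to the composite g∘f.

Answer: ⟨0 1 1⟩

Derivation:
  0 f-->0 g-->0
  1 f-->3 g-->1
  2 f-->2 g-->1
⟦path⟧: ⟨0 1 1⟩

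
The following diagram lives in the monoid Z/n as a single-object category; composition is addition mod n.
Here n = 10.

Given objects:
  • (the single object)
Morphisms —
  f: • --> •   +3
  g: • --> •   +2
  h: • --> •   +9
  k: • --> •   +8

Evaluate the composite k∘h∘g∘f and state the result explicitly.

  0 +3≡3 +2≡5 +9≡4 +8≡2  (mod 10)
⟦path⟧: +2

Answer: +2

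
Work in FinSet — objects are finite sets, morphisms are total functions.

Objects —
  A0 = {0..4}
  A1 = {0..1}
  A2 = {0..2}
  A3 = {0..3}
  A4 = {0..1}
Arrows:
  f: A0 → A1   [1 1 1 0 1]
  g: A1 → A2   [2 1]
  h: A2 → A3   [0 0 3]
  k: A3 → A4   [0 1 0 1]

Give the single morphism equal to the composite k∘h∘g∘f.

Answer: [0 0 0 1 0]

Derivation:
  0 f→1 g→1 h→0 k→0
  1 f→1 g→1 h→0 k→0
  2 f→1 g→1 h→0 k→0
  3 f→0 g→2 h→3 k→1
  4 f→1 g→1 h→0 k→0
composite: [0 0 0 1 0]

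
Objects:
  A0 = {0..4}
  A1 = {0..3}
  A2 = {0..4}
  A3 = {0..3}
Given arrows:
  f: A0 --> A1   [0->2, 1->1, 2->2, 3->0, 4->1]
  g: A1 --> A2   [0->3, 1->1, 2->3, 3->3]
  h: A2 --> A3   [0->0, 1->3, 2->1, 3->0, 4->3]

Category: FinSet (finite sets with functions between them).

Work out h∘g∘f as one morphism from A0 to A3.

Answer: [0->0, 1->3, 2->0, 3->0, 4->3]

Trace:
  0 f-->2 g-->3 h-->0
  1 f-->1 g-->1 h-->3
  2 f-->2 g-->3 h-->0
  3 f-->0 g-->3 h-->0
  4 f-->1 g-->1 h-->3
⟦path⟧: [0->0, 1->3, 2->0, 3->0, 4->3]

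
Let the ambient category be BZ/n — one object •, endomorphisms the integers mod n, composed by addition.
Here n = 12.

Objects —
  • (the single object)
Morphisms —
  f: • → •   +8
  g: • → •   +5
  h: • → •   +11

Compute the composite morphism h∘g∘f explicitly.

  0 +8≡8 +5≡1 +11≡0  (mod 12)
⟦path⟧: +0

Answer: +0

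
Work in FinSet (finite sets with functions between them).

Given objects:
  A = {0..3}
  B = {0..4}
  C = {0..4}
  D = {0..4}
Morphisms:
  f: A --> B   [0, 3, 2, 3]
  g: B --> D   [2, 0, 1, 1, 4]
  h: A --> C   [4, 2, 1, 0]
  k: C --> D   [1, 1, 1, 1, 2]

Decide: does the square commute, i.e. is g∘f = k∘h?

Answer: COMMUTES

Trace:
Path 1 = f;g:
  0 f-->0 g-->2
  1 f-->3 g-->1
  2 f-->2 g-->1
  3 f-->3 g-->1
  ⟦path⟧₁ = [2, 1, 1, 1]
Path 2 = h;k:
  0 h-->4 k-->2
  1 h-->2 k-->1
  2 h-->1 k-->1
  3 h-->0 k-->1
  ⟦path⟧₂ = [2, 1, 1, 1]
Equal? equal; square commutes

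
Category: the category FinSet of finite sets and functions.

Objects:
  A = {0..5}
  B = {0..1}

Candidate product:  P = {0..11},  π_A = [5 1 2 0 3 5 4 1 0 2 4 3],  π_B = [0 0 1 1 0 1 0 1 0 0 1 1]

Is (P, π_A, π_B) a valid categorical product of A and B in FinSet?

|A|·|B| = 6·2 = 12;  |P| = 12
Check the pairing map k ↦ (π_A(k), π_B(k)):
  0 ↦ (5,0)
  1 ↦ (1,0)
  2 ↦ (2,1)
  3 ↦ (0,1)
  4 ↦ (3,0)
  5 ↦ (5,1)
  6 ↦ (4,0)
  7 ↦ (1,1)
  8 ↦ (0,0)
  9 ↦ (2,0)
  10 ↦ (4,1)
  11 ↦ (3,1)
distinct pairs in image: 12 / 12 needed
  → bijection onto A×B; projections well-typed.

Answer: VALID PRODUCT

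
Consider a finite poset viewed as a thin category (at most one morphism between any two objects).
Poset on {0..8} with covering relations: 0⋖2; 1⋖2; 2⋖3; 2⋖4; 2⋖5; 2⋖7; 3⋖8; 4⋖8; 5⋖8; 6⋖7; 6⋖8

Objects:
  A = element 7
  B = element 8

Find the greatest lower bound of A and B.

Answer: NO MEET EXISTS

Trace:
Lower bounds of A=7 and B=8: {0,1,2,6}
  maximal lower bounds 2 and 6 are incomparable: neither 2⊑6 nor 6⊑2
→ no greatest lower bound exists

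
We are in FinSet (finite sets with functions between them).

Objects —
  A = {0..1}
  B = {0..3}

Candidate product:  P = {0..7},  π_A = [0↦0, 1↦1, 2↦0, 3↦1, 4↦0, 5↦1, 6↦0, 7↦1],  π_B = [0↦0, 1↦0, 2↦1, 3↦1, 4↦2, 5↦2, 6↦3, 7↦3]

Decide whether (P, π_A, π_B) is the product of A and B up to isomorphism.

Answer: VALID PRODUCT

Work:
|A|·|B| = 2·4 = 8;  |P| = 8
Check the pairing map k ↦ (π_A(k), π_B(k)):
  0 ↦ (0,0)
  1 ↦ (1,0)
  2 ↦ (0,1)
  3 ↦ (1,1)
  4 ↦ (0,2)
  5 ↦ (1,2)
  6 ↦ (0,3)
  7 ↦ (1,3)
distinct pairs in image: 8 / 8 needed
  → bijection onto A×B; projections well-typed.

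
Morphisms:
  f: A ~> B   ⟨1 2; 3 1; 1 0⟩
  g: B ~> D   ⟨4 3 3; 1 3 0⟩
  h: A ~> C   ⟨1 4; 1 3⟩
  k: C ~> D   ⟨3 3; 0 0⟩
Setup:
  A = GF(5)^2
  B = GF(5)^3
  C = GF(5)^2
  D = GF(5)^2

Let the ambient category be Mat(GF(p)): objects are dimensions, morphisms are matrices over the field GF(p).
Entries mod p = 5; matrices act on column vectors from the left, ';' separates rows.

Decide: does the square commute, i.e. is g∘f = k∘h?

Answer: COMMUTES

Work:
Path 1 = f;g:
  e0=[1,0] f~>[1,3,1] g~>[1,0]
  e1=[0,1] f~>[2,1,0] g~>[1,0]
  ⟦path⟧₁ = ⟨1 1; 0 0⟩
Path 2 = h;k:
  e0=[1,0] h~>[1,1] k~>[1,0]
  e1=[0,1] h~>[4,3] k~>[1,0]
  ⟦path⟧₂ = ⟨1 1; 0 0⟩
Equal? YES — commutes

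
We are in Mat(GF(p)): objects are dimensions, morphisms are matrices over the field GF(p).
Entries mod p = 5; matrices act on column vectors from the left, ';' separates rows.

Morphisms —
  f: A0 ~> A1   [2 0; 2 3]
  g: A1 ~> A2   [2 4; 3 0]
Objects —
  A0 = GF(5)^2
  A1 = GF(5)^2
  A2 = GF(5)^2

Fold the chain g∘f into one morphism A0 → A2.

Answer: [2 2; 1 0]

Trace:
  e0=⟨1,0⟩ f~>⟨2,2⟩ g~>⟨2,1⟩
  e1=⟨0,1⟩ f~>⟨0,3⟩ g~>⟨2,0⟩
⟦path⟧: [2 2; 1 0]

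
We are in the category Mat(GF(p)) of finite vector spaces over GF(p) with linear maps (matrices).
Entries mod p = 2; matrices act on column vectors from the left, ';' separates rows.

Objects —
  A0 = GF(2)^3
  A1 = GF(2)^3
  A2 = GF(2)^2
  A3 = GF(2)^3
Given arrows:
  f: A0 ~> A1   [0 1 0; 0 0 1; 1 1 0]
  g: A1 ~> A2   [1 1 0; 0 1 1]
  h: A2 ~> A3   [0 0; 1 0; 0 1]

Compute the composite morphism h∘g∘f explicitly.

Answer: [0 0 0; 0 1 1; 1 1 1]

Trace:
  e0=[1,0,0] f~>[0,0,1] g~>[0,1] h~>[0,0,1]
  e1=[0,1,0] f~>[1,0,1] g~>[1,1] h~>[0,1,1]
  e2=[0,0,1] f~>[0,1,0] g~>[1,1] h~>[0,1,1]
⟦path⟧: [0 0 0; 0 1 1; 1 1 1]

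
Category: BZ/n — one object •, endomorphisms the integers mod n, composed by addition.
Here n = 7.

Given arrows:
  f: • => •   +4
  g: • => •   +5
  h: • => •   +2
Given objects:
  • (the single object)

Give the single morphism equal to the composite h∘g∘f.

Answer: +4

Trace:
  0 +4≡4 +5≡2 +2≡4  (mod 7)
result: +4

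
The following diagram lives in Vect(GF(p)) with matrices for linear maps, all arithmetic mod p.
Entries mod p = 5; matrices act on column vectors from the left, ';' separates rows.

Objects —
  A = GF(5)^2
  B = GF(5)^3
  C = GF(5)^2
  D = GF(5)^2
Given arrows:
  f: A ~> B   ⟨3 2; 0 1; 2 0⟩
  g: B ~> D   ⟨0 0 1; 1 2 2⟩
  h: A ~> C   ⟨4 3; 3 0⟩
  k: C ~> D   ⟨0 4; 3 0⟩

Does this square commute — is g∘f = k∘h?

Path 1 = f;g:
  e0=[1,0] f~>[3,0,2] g~>[2,2]
  e1=[0,1] f~>[2,1,0] g~>[0,4]
  ⟦path⟧₁ = ⟨2 0; 2 4⟩
Path 2 = h;k:
  e0=[1,0] h~>[4,3] k~>[2,2]
  e1=[0,1] h~>[3,0] k~>[0,4]
  ⟦path⟧₂ = ⟨2 0; 2 4⟩
Equal? equal; square commutes

Answer: COMMUTES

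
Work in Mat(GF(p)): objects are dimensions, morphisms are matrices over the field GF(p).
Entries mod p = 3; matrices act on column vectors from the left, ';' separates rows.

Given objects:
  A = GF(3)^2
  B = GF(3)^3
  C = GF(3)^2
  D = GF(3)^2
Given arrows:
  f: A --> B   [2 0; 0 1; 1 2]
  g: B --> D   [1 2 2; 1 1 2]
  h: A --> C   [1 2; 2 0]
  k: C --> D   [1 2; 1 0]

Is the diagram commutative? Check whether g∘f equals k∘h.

Path 1 = f;g:
  e0=(1,0) f-->(2,0,1) g-->(1,1)
  e1=(0,1) f-->(0,1,2) g-->(0,2)
  ⟦path⟧₁ = [1 0; 1 2]
Path 2 = h;k:
  e0=(1,0) h-->(1,2) k-->(2,1)
  e1=(0,1) h-->(2,0) k-->(2,2)
  ⟦path⟧₂ = [2 2; 1 2]
Equal? NO — does not commute

Answer: DOES NOT COMMUTE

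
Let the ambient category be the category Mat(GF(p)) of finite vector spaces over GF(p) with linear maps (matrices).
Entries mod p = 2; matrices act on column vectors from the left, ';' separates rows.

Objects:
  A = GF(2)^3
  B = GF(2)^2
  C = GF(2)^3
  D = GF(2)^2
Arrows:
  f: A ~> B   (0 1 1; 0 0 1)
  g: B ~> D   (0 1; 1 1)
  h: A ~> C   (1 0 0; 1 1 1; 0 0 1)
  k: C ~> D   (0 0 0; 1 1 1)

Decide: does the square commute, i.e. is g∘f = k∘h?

Along f;g (path 1):
  e0=(1,0,0) f~>(0,0) g~>(0,0)
  e1=(0,1,0) f~>(1,0) g~>(0,1)
  e2=(0,0,1) f~>(1,1) g~>(1,0)
  result₁ = (0 0 1; 0 1 0)
Along h;k (path 2):
  e0=(1,0,0) h~>(1,1,0) k~>(0,0)
  e1=(0,1,0) h~>(0,1,0) k~>(0,1)
  e2=(0,0,1) h~>(0,1,1) k~>(0,0)
  result₂ = (0 0 0; 0 1 0)
Equal? NO — does not commute

Answer: DOES NOT COMMUTE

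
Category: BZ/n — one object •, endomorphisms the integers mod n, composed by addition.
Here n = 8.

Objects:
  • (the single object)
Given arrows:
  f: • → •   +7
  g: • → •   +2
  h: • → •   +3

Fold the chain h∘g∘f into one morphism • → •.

  0 +7≡7 +2≡1 +3≡4  (mod 8)
composite: +4

Answer: +4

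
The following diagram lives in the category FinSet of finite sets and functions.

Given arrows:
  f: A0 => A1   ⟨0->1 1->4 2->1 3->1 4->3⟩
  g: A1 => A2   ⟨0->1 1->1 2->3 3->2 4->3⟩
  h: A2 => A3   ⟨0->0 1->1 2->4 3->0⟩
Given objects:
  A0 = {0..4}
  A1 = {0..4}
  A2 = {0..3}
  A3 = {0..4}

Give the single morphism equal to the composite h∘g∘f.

  0 f=>1 g=>1 h=>1
  1 f=>4 g=>3 h=>0
  2 f=>1 g=>1 h=>1
  3 f=>1 g=>1 h=>1
  4 f=>3 g=>2 h=>4
⟦path⟧: ⟨0->1 1->0 2->1 3->1 4->4⟩

Answer: ⟨0->1 1->0 2->1 3->1 4->4⟩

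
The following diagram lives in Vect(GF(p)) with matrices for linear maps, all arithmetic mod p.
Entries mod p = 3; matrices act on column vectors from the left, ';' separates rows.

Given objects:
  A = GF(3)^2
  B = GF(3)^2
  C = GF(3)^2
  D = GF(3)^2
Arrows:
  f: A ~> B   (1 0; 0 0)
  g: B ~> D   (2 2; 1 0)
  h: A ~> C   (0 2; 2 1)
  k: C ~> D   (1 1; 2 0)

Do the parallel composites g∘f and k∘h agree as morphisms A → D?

Answer: DOES NOT COMMUTE

Work:
Path 1 = f;g:
  e0=[1,0] f~>[1,0] g~>[2,1]
  e1=[0,1] f~>[0,0] g~>[0,0]
  composite₁ = (2 0; 1 0)
Path 2 = h;k:
  e0=[1,0] h~>[0,2] k~>[2,0]
  e1=[0,1] h~>[2,1] k~>[0,1]
  composite₂ = (2 0; 0 1)
Equal? NO — does not commute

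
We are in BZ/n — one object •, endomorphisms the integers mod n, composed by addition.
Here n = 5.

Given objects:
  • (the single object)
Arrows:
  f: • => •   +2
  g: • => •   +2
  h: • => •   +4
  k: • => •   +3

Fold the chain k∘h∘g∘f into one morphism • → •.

  0 +2≡2 +2≡4 +4≡3 +3≡1  (mod 5)
composite: +1

Answer: +1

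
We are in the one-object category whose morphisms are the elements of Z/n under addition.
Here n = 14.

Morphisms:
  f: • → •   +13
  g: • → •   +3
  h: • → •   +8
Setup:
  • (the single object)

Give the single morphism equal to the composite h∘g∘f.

  0 +13≡13 +3≡2 +8≡10  (mod 14)
result: +10

Answer: +10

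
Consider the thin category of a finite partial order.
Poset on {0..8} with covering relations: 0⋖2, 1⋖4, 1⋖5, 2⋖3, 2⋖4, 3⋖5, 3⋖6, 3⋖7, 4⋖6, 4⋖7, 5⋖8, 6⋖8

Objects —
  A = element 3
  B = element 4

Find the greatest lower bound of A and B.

Answer: A∧B = 2

Work:
{x : x≤A ∧ x≤B} = {0,2}  (A=3, B=4)
  0 ≤ 2
  2 ≤ 2
glb = 2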